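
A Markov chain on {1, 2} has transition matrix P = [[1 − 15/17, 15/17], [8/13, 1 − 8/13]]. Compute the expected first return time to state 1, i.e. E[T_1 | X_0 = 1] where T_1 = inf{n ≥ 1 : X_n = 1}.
E[T_1 | X_0 = 1] = 1/π_1 = 331/136

For an irreducible recurrent Markov chain with stationary distribution π, E[T_i | X_0 = i] = 1/π_i (Kac's formula). Here π_1 = (8/13)/(15/17 + 8/13) = (8/13)/(331/221) = 136/331, so E[T_1 | X_0 = 1] = 1/π_1 = (15/17 + 8/13)/(8/13) = (331/221)/(8/13) = 331/136.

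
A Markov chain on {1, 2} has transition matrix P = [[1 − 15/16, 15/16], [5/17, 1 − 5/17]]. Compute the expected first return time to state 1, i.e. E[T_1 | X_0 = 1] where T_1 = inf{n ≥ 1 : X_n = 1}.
E[T_1 | X_0 = 1] = 1/π_1 = 67/16

For an irreducible recurrent Markov chain with stationary distribution π, E[T_i | X_0 = i] = 1/π_i (Kac's formula). Here π_1 = (5/17)/(15/16 + 5/17) = (5/17)/(335/272) = 16/67, so E[T_1 | X_0 = 1] = 1/π_1 = (15/16 + 5/17)/(5/17) = (335/272)/(5/17) = 67/16.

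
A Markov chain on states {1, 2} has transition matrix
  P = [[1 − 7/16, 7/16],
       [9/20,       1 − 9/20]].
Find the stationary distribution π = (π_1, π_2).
π_1 = 36/71, π_2 = 35/71

Solve πP = π with π_1 + π_2 = 1. From πP = π: π_1 · (1 − 7/16) + π_2 · 9/20 = π_1 ⇒ π_2 · 9/20 = π_1 · 7/16 ⇒ π_2/π_1 = (7/16)/(9/20) = 35/36. Together with π_1 + π_2 = 1:
  π_1 = (9/20)/(7/16 + 9/20) = (9/20)/(71/80) = 36/71,
  π_2 = (7/16)/(7/16 + 9/20) = (7/16)/(71/80) = 35/71.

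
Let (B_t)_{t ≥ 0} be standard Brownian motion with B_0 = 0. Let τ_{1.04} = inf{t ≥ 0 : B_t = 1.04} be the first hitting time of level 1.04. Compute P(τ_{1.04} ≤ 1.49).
P(τ_{1.04} ≤ 1.49) = 2(1 − Φ(1.04/√1.49)) = 2(1 − Φ(0.8520)) ≈ 0.3942

By the reflection principle for standard BM, P(τ_b ≤ t) = 2 · P(B_t ≥ b). Since B_t ~ N(0, t), P(B_t ≥ 1.04) = 1 − Φ(1.04/√t) = 1 − Φ(1.04/√1.49) = 1 − Φ(0.8520) ≈ 0.19711. Doubling: P(τ_{1.04} ≤ 1.49) ≈ 2 · 0.19711 = 0.39422 ≈ 0.3942.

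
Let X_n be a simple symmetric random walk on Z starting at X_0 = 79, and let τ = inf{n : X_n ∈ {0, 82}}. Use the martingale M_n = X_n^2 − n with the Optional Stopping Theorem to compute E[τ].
E[τ] = 237

M_n = X_n^2 − n is a martingale (since E[X_{n+1}^2 | F_n] = X_n^2 + 1). By OST (τ has finite mean in a bounded region), E[M_τ] = E[M_0] = X_0^2 − 0 = 79^2 = 6241. Also E[M_τ] = E[X_τ^2] − E[τ]. The walk exits at 0 or 82, with P(hit 82 first) = 79/82, so E[X_τ^2] = 82^2 · 79/82 + 0 = 6478. Thus E[τ] = E[X_τ^2] − E[M_τ] = 6478 − 6241 = 237 = 79(82 − 79) = 237.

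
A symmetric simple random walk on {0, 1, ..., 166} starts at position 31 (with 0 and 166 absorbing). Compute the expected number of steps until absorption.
E[τ | X_0 = 31] = 4185

Let v_k = E[τ | X_0 = k]. Boundary: v_0 = v_166 = 0. Recurrence: v_k = 1 + (v_{k-1} + v_{k+1})/2 for 1 ≤ k ≤ 165. The particular solution to v_k − (v_{k-1} + v_{k+1})/2 = 1 is v_k = −k^2. Adding homogeneous solution A + B k and matching boundaries gives v_k = k (166 − k). Substituting k = 31: v_31 = 31 · 135 = 4185.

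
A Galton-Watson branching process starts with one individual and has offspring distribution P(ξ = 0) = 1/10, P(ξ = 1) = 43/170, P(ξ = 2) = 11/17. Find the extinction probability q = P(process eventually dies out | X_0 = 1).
q = 17/110

The pgf is f(s) = 1/10 + 43/170·s + 11/17·s². The extinction probability q is the smallest fixed point of f in [0, 1]. Setting s = f(s):
  11/17·s² + (43/170 − 1)·s + 1/10 = 0
  11/17·s² − (1/10 + 11/17)·s + 1/10 = 0
which factors as (s − 1)·(11/17·s − 1/10) = 0, giving roots s = 1 and s = (1/10)/(11/17) = 17/110.
Mean offspring μ = 43/170 + 2·11/17 = 263/170 > 1 (supercritical), so q < 1. The extinction probability is the smaller root: q = (1/10)/(11/17) = 17/110.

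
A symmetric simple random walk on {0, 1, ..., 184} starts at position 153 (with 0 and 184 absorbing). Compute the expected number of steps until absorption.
E[τ | X_0 = 153] = 4743

Let v_k = E[τ | X_0 = k]. Boundary: v_0 = v_184 = 0. Recurrence: v_k = 1 + (v_{k-1} + v_{k+1})/2 for 1 ≤ k ≤ 183. The particular solution to v_k − (v_{k-1} + v_{k+1})/2 = 1 is v_k = −k^2. Adding homogeneous solution A + B k and matching boundaries gives v_k = k (184 − k). Substituting k = 153: v_153 = 153 · 31 = 4743.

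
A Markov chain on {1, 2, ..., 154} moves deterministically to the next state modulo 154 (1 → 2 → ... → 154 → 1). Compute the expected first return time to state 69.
E[T_69 | X_0 = 69] = 154

The chain cycles deterministically, so starting at state 69 it returns in exactly 154 steps. Equivalently, the stationary distribution is uniform π_j = 1/154 for every state j, so by Kac's formula E[T_69] = 1/π_69 = 154.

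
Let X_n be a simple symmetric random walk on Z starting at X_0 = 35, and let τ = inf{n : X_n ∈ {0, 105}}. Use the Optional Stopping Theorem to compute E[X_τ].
E[X_τ] = 35

X_n is a martingale and τ is a bounded-mean stopping time (indeed τ is finite a.s. with bounded expectation since the walk is in a bounded region). By the OST, E[X_τ] = E[X_0] = 35. Equivalently: E[X_τ] = 105 · P(hit 105 first) + 0 · P(hit 0 first) = 105 · (35/105) = 35.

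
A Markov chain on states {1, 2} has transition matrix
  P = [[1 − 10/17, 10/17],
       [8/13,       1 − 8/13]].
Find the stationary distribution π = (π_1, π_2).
π_1 = 68/133, π_2 = 65/133

Solve πP = π with π_1 + π_2 = 1. From πP = π: π_1 · (1 − 10/17) + π_2 · 8/13 = π_1 ⇒ π_2 · 8/13 = π_1 · 10/17 ⇒ π_2/π_1 = (10/17)/(8/13) = 65/68. Together with π_1 + π_2 = 1:
  π_1 = (8/13)/(10/17 + 8/13) = (8/13)/(266/221) = 68/133,
  π_2 = (10/17)/(10/17 + 8/13) = (10/17)/(266/221) = 65/133.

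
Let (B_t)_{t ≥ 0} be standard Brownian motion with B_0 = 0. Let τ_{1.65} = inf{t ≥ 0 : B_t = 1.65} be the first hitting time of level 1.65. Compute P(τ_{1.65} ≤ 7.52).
P(τ_{1.65} ≤ 7.52) = 2(1 − Φ(1.65/√7.52)) = 2(1 − Φ(0.6017)) ≈ 0.5474

By the reflection principle for standard BM, P(τ_b ≤ t) = 2 · P(B_t ≥ b). Since B_t ~ N(0, t), P(B_t ≥ 1.65) = 1 − Φ(1.65/√t) = 1 − Φ(1.65/√7.52) = 1 − Φ(0.6017) ≈ 0.27369. Doubling: P(τ_{1.65} ≤ 7.52) ≈ 2 · 0.27369 = 0.54738 ≈ 0.5474.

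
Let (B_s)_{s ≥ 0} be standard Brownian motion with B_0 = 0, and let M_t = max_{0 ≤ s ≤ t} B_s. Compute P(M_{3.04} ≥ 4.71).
P(M_{3.04} ≥ 4.71) = 2·P(B_{3.04} ≥ 4.71) = 2(1 − Φ(4.71/√3.04)) ≈ 0.0069

By the reflection principle for Brownian motion, P(M_t ≥ a) = 2 · P(B_t ≥ a) for a ≥ 0. Since B_t ~ N(0, t), P(B_t ≥ 4.71) = 1 − Φ(4.71/√t) = 1 − Φ(4.71/√3.04) = 1 − Φ(2.7014). So
  P(M_{3.04} ≥ 4.71) = 2(1 − Φ(2.7014)) ≈ 0.0069.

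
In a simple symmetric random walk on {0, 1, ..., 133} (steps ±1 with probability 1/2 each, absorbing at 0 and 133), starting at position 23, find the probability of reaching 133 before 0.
P(hit 133 before 0) = 23/133

Let u_k = P(hit 133 before 0 | start at k). Then u_0 = 0, u_133 = 1, and u_k = u_{k-1}/2 + u_{k+1}/2 for 1 ≤ k ≤ 132. This harmonic recurrence is solved by u_k = k/133, giving u_23 = 23/133.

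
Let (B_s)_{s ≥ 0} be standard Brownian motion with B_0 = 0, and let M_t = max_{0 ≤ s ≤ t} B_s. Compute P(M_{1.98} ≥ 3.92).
P(M_{1.98} ≥ 3.92) = 2·P(B_{1.98} ≥ 3.92) = 2(1 − Φ(3.92/√1.98)) ≈ 0.0053

By the reflection principle for Brownian motion, P(M_t ≥ a) = 2 · P(B_t ≥ a) for a ≥ 0. Since B_t ~ N(0, t), P(B_t ≥ 3.92) = 1 − Φ(3.92/√t) = 1 − Φ(3.92/√1.98) = 1 − Φ(2.7858). So
  P(M_{1.98} ≥ 3.92) = 2(1 − Φ(2.7858)) ≈ 0.0053.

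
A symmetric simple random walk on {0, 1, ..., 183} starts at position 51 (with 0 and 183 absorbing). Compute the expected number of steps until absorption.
E[τ | X_0 = 51] = 6732

Let v_k = E[τ | X_0 = k]. Boundary: v_0 = v_183 = 0. Recurrence: v_k = 1 + (v_{k-1} + v_{k+1})/2 for 1 ≤ k ≤ 182. The particular solution to v_k − (v_{k-1} + v_{k+1})/2 = 1 is v_k = −k^2. Adding homogeneous solution A + B k and matching boundaries gives v_k = k (183 − k). Substituting k = 51: v_51 = 51 · 132 = 6732.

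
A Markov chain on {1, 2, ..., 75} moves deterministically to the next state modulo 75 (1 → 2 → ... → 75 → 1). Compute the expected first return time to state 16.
E[T_16 | X_0 = 16] = 75

The chain cycles deterministically, so starting at state 16 it returns in exactly 75 steps. Equivalently, the stationary distribution is uniform π_j = 1/75 for every state j, so by Kac's formula E[T_16] = 1/π_16 = 75.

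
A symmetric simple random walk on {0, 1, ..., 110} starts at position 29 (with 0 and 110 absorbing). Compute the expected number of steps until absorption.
E[τ | X_0 = 29] = 2349

Let v_k = E[τ | X_0 = k]. Boundary: v_0 = v_110 = 0. Recurrence: v_k = 1 + (v_{k-1} + v_{k+1})/2 for 1 ≤ k ≤ 109. The particular solution to v_k − (v_{k-1} + v_{k+1})/2 = 1 is v_k = −k^2. Adding homogeneous solution A + B k and matching boundaries gives v_k = k (110 − k). Substituting k = 29: v_29 = 29 · 81 = 2349.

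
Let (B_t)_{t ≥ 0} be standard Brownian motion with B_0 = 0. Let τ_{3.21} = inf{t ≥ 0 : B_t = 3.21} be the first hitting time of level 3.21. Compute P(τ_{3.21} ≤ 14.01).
P(τ_{3.21} ≤ 14.01) = 2(1 − Φ(3.21/√14.01)) = 2(1 − Φ(0.8576)) ≈ 0.3911

By the reflection principle for standard BM, P(τ_b ≤ t) = 2 · P(B_t ≥ b). Since B_t ~ N(0, t), P(B_t ≥ 3.21) = 1 − Φ(3.21/√t) = 1 − Φ(3.21/√14.01) = 1 − Φ(0.8576) ≈ 0.19556. Doubling: P(τ_{3.21} ≤ 14.01) ≈ 2 · 0.19556 = 0.39112 ≈ 0.3911.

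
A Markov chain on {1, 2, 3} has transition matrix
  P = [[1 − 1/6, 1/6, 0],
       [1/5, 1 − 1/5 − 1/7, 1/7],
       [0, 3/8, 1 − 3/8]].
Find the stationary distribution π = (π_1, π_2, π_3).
π = (126/271, 105/271, 40/271)

This is a birth-death chain on three states, which satisfies detailed balance: π_1 · P_{12} = π_2 · P_{21} and π_2 · P_{23} = π_3 · P_{32}.
From π_1 · 1/6 = π_2 · 1/5: π_2/π_1 = (1/6)/(1/5) = 5/6.
From π_2 · 1/7 = π_3 · 3/8: π_3/π_2 = (1/7)/(3/8) = 8/21.
Take π_1 proportional to 1; then unnormalized π = (1, 5/6, 20/63). Normalize by dividing by the sum 271/126:
  π = (126/271, 105/271, 40/271).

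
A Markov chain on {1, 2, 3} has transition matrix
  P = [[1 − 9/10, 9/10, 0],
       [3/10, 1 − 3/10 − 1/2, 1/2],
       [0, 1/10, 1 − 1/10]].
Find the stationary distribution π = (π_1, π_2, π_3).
π = (1/19, 3/19, 15/19)

This is a birth-death chain on three states, which satisfies detailed balance: π_1 · P_{12} = π_2 · P_{21} and π_2 · P_{23} = π_3 · P_{32}.
From π_1 · 9/10 = π_2 · 3/10: π_2/π_1 = (9/10)/(3/10) = 3.
From π_2 · 1/2 = π_3 · 1/10: π_3/π_2 = (1/2)/(1/10) = 5.
Take π_1 proportional to 1; then unnormalized π = (1, 3, 15). Normalize by dividing by the sum 19:
  π = (1/19, 3/19, 15/19).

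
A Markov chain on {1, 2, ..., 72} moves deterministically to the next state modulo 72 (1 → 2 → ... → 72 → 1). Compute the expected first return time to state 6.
E[T_6 | X_0 = 6] = 72

The chain cycles deterministically, so starting at state 6 it returns in exactly 72 steps. Equivalently, the stationary distribution is uniform π_j = 1/72 for every state j, so by Kac's formula E[T_6] = 1/π_6 = 72.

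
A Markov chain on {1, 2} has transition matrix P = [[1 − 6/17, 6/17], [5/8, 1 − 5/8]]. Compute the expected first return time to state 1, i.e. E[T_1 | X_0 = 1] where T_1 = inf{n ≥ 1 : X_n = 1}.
E[T_1 | X_0 = 1] = 1/π_1 = 133/85

For an irreducible recurrent Markov chain with stationary distribution π, E[T_i | X_0 = i] = 1/π_i (Kac's formula). Here π_1 = (5/8)/(6/17 + 5/8) = (5/8)/(133/136) = 85/133, so E[T_1 | X_0 = 1] = 1/π_1 = (6/17 + 5/8)/(5/8) = (133/136)/(5/8) = 133/85.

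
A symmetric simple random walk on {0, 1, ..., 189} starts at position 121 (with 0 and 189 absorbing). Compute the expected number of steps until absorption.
E[τ | X_0 = 121] = 8228

Let v_k = E[τ | X_0 = k]. Boundary: v_0 = v_189 = 0. Recurrence: v_k = 1 + (v_{k-1} + v_{k+1})/2 for 1 ≤ k ≤ 188. The particular solution to v_k − (v_{k-1} + v_{k+1})/2 = 1 is v_k = −k^2. Adding homogeneous solution A + B k and matching boundaries gives v_k = k (189 − k). Substituting k = 121: v_121 = 121 · 68 = 8228.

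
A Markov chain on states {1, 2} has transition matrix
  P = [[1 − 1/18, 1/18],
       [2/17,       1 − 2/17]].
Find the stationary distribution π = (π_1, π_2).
π_1 = 36/53, π_2 = 17/53

Solve πP = π with π_1 + π_2 = 1. From πP = π: π_1 · (1 − 1/18) + π_2 · 2/17 = π_1 ⇒ π_2 · 2/17 = π_1 · 1/18 ⇒ π_2/π_1 = (1/18)/(2/17) = 17/36. Together with π_1 + π_2 = 1:
  π_1 = (2/17)/(1/18 + 2/17) = (2/17)/(53/306) = 36/53,
  π_2 = (1/18)/(1/18 + 2/17) = (1/18)/(53/306) = 17/53.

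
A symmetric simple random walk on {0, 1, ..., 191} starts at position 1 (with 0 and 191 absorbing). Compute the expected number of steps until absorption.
E[τ | X_0 = 1] = 190

Let v_k = E[τ | X_0 = k]. Boundary: v_0 = v_191 = 0. Recurrence: v_k = 1 + (v_{k-1} + v_{k+1})/2 for 1 ≤ k ≤ 190. The particular solution to v_k − (v_{k-1} + v_{k+1})/2 = 1 is v_k = −k^2. Adding homogeneous solution A + B k and matching boundaries gives v_k = k (191 − k). Substituting k = 1: v_1 = 1 · 190 = 190.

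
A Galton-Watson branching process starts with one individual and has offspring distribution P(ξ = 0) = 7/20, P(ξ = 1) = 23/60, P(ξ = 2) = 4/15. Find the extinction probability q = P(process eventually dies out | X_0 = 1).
q = 1

Mean offspring μ = 0·7/20 + 1·23/60 + 2·4/15 = 11/12 ≤ 1. For μ ≤ 1 with offspring not concentrated at 1, the Galton-Watson process goes extinct almost surely, so q = 1.
(Algebraic check: The pgf is f(s) = 7/20 + 23/60·s + 4/15·s². The extinction probability q is the smallest fixed point of f in [0, 1]. Setting s = f(s):
  4/15·s² + (23/60 − 1)·s + 7/20 = 0
  4/15·s² − (7/20 + 4/15)·s + 7/20 = 0
which factors as (s − 1)·(4/15·s − 7/20) = 0, giving roots s = 1 and s = (7/20)/(4/15) = 21/16. Since 21/16 ≥ 1, the smallest root in [0, 1] is s = 1.)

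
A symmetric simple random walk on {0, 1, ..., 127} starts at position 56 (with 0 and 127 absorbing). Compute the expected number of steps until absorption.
E[τ | X_0 = 56] = 3976

Let v_k = E[τ | X_0 = k]. Boundary: v_0 = v_127 = 0. Recurrence: v_k = 1 + (v_{k-1} + v_{k+1})/2 for 1 ≤ k ≤ 126. The particular solution to v_k − (v_{k-1} + v_{k+1})/2 = 1 is v_k = −k^2. Adding homogeneous solution A + B k and matching boundaries gives v_k = k (127 − k). Substituting k = 56: v_56 = 56 · 71 = 3976.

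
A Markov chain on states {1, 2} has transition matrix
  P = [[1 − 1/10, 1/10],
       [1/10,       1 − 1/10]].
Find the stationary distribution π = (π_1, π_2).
π_1 = 1/2, π_2 = 1/2

Solve πP = π with π_1 + π_2 = 1. From πP = π: π_1 · (1 − 1/10) + π_2 · 1/10 = π_1 ⇒ π_2 · 1/10 = π_1 · 1/10 ⇒ π_2/π_1 = (1/10)/(1/10) = 1. Together with π_1 + π_2 = 1:
  π_1 = (1/10)/(1/10 + 1/10) = (1/10)/(1/5) = 1/2,
  π_2 = (1/10)/(1/10 + 1/10) = (1/10)/(1/5) = 1/2.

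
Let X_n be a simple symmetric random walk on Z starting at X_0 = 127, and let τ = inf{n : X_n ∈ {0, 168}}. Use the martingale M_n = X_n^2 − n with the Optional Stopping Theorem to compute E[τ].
E[τ] = 5207

M_n = X_n^2 − n is a martingale (since E[X_{n+1}^2 | F_n] = X_n^2 + 1). By OST (τ has finite mean in a bounded region), E[M_τ] = E[M_0] = X_0^2 − 0 = 127^2 = 16129. Also E[M_τ] = E[X_τ^2] − E[τ]. The walk exits at 0 or 168, with P(hit 168 first) = 127/168, so E[X_τ^2] = 168^2 · 127/168 + 0 = 21336. Thus E[τ] = E[X_τ^2] − E[M_τ] = 21336 − 16129 = 5207 = 127(168 − 127) = 5207.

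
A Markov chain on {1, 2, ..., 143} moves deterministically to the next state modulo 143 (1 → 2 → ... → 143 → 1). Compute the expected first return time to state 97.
E[T_97 | X_0 = 97] = 143

The chain cycles deterministically, so starting at state 97 it returns in exactly 143 steps. Equivalently, the stationary distribution is uniform π_j = 1/143 for every state j, so by Kac's formula E[T_97] = 1/π_97 = 143.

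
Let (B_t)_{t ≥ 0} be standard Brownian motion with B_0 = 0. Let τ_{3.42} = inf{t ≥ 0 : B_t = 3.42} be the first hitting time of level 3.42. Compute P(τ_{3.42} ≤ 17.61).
P(τ_{3.42} ≤ 17.61) = 2(1 − Φ(3.42/√17.61)) = 2(1 − Φ(0.8150)) ≈ 0.4151

By the reflection principle for standard BM, P(τ_b ≤ t) = 2 · P(B_t ≥ b). Since B_t ~ N(0, t), P(B_t ≥ 3.42) = 1 − Φ(3.42/√t) = 1 − Φ(3.42/√17.61) = 1 − Φ(0.8150) ≈ 0.20754. Doubling: P(τ_{3.42} ≤ 17.61) ≈ 2 · 0.20754 = 0.41508 ≈ 0.4151.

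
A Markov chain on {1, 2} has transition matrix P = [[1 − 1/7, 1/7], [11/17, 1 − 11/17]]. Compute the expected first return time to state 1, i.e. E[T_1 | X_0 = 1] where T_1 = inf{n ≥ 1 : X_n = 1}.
E[T_1 | X_0 = 1] = 1/π_1 = 94/77

For an irreducible recurrent Markov chain with stationary distribution π, E[T_i | X_0 = i] = 1/π_i (Kac's formula). Here π_1 = (11/17)/(1/7 + 11/17) = (11/17)/(94/119) = 77/94, so E[T_1 | X_0 = 1] = 1/π_1 = (1/7 + 11/17)/(11/17) = (94/119)/(11/17) = 94/77.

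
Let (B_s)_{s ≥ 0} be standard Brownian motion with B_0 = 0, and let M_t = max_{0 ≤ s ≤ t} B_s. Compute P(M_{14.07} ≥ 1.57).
P(M_{14.07} ≥ 1.57) = 2·P(B_{14.07} ≥ 1.57) = 2(1 − Φ(1.57/√14.07)) ≈ 0.6755

By the reflection principle for Brownian motion, P(M_t ≥ a) = 2 · P(B_t ≥ a) for a ≥ 0. Since B_t ~ N(0, t), P(B_t ≥ 1.57) = 1 − Φ(1.57/√t) = 1 − Φ(1.57/√14.07) = 1 − Φ(0.4186). So
  P(M_{14.07} ≥ 1.57) = 2(1 − Φ(0.4186)) ≈ 0.6755.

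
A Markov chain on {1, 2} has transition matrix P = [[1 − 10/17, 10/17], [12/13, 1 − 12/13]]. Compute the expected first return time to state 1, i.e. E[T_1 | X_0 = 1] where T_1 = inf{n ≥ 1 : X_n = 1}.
E[T_1 | X_0 = 1] = 1/π_1 = 167/102

For an irreducible recurrent Markov chain with stationary distribution π, E[T_i | X_0 = i] = 1/π_i (Kac's formula). Here π_1 = (12/13)/(10/17 + 12/13) = (12/13)/(334/221) = 102/167, so E[T_1 | X_0 = 1] = 1/π_1 = (10/17 + 12/13)/(12/13) = (334/221)/(12/13) = 167/102.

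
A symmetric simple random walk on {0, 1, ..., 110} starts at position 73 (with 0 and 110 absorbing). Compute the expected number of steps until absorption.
E[τ | X_0 = 73] = 2701

Let v_k = E[τ | X_0 = k]. Boundary: v_0 = v_110 = 0. Recurrence: v_k = 1 + (v_{k-1} + v_{k+1})/2 for 1 ≤ k ≤ 109. The particular solution to v_k − (v_{k-1} + v_{k+1})/2 = 1 is v_k = −k^2. Adding homogeneous solution A + B k and matching boundaries gives v_k = k (110 − k). Substituting k = 73: v_73 = 73 · 37 = 2701.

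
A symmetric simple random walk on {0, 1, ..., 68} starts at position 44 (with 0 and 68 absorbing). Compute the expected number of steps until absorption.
E[τ | X_0 = 44] = 1056

Let v_k = E[τ | X_0 = k]. Boundary: v_0 = v_68 = 0. Recurrence: v_k = 1 + (v_{k-1} + v_{k+1})/2 for 1 ≤ k ≤ 67. The particular solution to v_k − (v_{k-1} + v_{k+1})/2 = 1 is v_k = −k^2. Adding homogeneous solution A + B k and matching boundaries gives v_k = k (68 − k). Substituting k = 44: v_44 = 44 · 24 = 1056.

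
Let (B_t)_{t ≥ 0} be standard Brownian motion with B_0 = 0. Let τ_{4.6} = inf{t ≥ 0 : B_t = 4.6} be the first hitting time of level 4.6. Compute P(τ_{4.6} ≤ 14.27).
P(τ_{4.6} ≤ 14.27) = 2(1 − Φ(4.6/√14.27)) = 2(1 − Φ(1.2177)) ≈ 0.2233

By the reflection principle for standard BM, P(τ_b ≤ t) = 2 · P(B_t ≥ b). Since B_t ~ N(0, t), P(B_t ≥ 4.6) = 1 − Φ(4.6/√t) = 1 − Φ(4.6/√14.27) = 1 − Φ(1.2177) ≈ 0.11167. Doubling: P(τ_{4.6} ≤ 14.27) ≈ 2 · 0.11167 = 0.22334 ≈ 0.2233.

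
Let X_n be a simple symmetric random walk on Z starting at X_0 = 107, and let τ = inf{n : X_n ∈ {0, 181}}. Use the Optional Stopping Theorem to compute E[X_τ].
E[X_τ] = 107

X_n is a martingale and τ is a bounded-mean stopping time (indeed τ is finite a.s. with bounded expectation since the walk is in a bounded region). By the OST, E[X_τ] = E[X_0] = 107. Equivalently: E[X_τ] = 181 · P(hit 181 first) + 0 · P(hit 0 first) = 181 · (107/181) = 107.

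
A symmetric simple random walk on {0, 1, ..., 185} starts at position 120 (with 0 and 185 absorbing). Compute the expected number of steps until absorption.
E[τ | X_0 = 120] = 7800

Let v_k = E[τ | X_0 = k]. Boundary: v_0 = v_185 = 0. Recurrence: v_k = 1 + (v_{k-1} + v_{k+1})/2 for 1 ≤ k ≤ 184. The particular solution to v_k − (v_{k-1} + v_{k+1})/2 = 1 is v_k = −k^2. Adding homogeneous solution A + B k and matching boundaries gives v_k = k (185 − k). Substituting k = 120: v_120 = 120 · 65 = 7800.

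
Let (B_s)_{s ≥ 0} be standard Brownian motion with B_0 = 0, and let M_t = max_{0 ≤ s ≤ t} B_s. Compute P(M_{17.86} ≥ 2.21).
P(M_{17.86} ≥ 2.21) = 2·P(B_{17.86} ≥ 2.21) = 2(1 − Φ(2.21/√17.86)) ≈ 0.6010

By the reflection principle for Brownian motion, P(M_t ≥ a) = 2 · P(B_t ≥ a) for a ≥ 0. Since B_t ~ N(0, t), P(B_t ≥ 2.21) = 1 − Φ(2.21/√t) = 1 − Φ(2.21/√17.86) = 1 − Φ(0.5229). So
  P(M_{17.86} ≥ 2.21) = 2(1 − Φ(0.5229)) ≈ 0.6010.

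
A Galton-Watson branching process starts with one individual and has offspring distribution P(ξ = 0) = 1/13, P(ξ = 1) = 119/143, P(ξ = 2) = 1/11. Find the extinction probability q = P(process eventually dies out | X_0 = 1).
q = 11/13

The pgf is f(s) = 1/13 + 119/143·s + 1/11·s². The extinction probability q is the smallest fixed point of f in [0, 1]. Setting s = f(s):
  1/11·s² + (119/143 − 1)·s + 1/13 = 0
  1/11·s² − (1/13 + 1/11)·s + 1/13 = 0
which factors as (s − 1)·(1/11·s − 1/13) = 0, giving roots s = 1 and s = (1/13)/(1/11) = 11/13.
Mean offspring μ = 119/143 + 2·1/11 = 145/143 > 1 (supercritical), so q < 1. The extinction probability is the smaller root: q = (1/13)/(1/11) = 11/13.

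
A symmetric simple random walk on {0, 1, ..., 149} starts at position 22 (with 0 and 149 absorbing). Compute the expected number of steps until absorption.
E[τ | X_0 = 22] = 2794

Let v_k = E[τ | X_0 = k]. Boundary: v_0 = v_149 = 0. Recurrence: v_k = 1 + (v_{k-1} + v_{k+1})/2 for 1 ≤ k ≤ 148. The particular solution to v_k − (v_{k-1} + v_{k+1})/2 = 1 is v_k = −k^2. Adding homogeneous solution A + B k and matching boundaries gives v_k = k (149 − k). Substituting k = 22: v_22 = 22 · 127 = 2794.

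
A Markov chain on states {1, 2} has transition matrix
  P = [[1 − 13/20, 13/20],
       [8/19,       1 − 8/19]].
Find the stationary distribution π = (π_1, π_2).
π_1 = 160/407, π_2 = 247/407

Solve πP = π with π_1 + π_2 = 1. From πP = π: π_1 · (1 − 13/20) + π_2 · 8/19 = π_1 ⇒ π_2 · 8/19 = π_1 · 13/20 ⇒ π_2/π_1 = (13/20)/(8/19) = 247/160. Together with π_1 + π_2 = 1:
  π_1 = (8/19)/(13/20 + 8/19) = (8/19)/(407/380) = 160/407,
  π_2 = (13/20)/(13/20 + 8/19) = (13/20)/(407/380) = 247/407.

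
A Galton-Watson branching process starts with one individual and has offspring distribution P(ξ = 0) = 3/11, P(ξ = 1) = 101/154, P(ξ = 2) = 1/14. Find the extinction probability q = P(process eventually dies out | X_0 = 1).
q = 1

Mean offspring μ = 0·3/11 + 1·101/154 + 2·1/14 = 123/154 ≤ 1. For μ ≤ 1 with offspring not concentrated at 1, the Galton-Watson process goes extinct almost surely, so q = 1.
(Algebraic check: The pgf is f(s) = 3/11 + 101/154·s + 1/14·s². The extinction probability q is the smallest fixed point of f in [0, 1]. Setting s = f(s):
  1/14·s² + (101/154 − 1)·s + 3/11 = 0
  1/14·s² − (3/11 + 1/14)·s + 3/11 = 0
which factors as (s − 1)·(1/14·s − 3/11) = 0, giving roots s = 1 and s = (3/11)/(1/14) = 42/11. Since 42/11 ≥ 1, the smallest root in [0, 1] is s = 1.)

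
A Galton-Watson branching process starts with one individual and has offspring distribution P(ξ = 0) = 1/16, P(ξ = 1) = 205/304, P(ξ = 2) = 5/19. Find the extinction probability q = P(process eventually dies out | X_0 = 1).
q = 19/80

The pgf is f(s) = 1/16 + 205/304·s + 5/19·s². The extinction probability q is the smallest fixed point of f in [0, 1]. Setting s = f(s):
  5/19·s² + (205/304 − 1)·s + 1/16 = 0
  5/19·s² − (1/16 + 5/19)·s + 1/16 = 0
which factors as (s − 1)·(5/19·s − 1/16) = 0, giving roots s = 1 and s = (1/16)/(5/19) = 19/80.
Mean offspring μ = 205/304 + 2·5/19 = 365/304 > 1 (supercritical), so q < 1. The extinction probability is the smaller root: q = (1/16)/(5/19) = 19/80.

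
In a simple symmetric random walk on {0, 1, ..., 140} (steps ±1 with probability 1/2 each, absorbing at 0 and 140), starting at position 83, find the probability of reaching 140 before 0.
P(hit 140 before 0) = 83/140

Let u_k = P(hit 140 before 0 | start at k). Then u_0 = 0, u_140 = 1, and u_k = u_{k-1}/2 + u_{k+1}/2 for 1 ≤ k ≤ 139. This harmonic recurrence is solved by u_k = k/140, giving u_83 = 83/140.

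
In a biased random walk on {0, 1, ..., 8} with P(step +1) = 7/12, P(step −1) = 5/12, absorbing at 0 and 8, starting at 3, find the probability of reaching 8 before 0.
P(hit 8 before 0) = (1 − (5/7)^3) / (1 − (5/7)^8) = 1831963/2687088

Let u_k denote P(reach 8 before 0 | start at k). Boundary: u_0 = 0, u_8 = 1. Recurrence: u_k = 7/12·u_{k+1} + 5/12·u_{k-1} for 1 ≤ k ≤ 7. Try u_k = A + B·r^k with r = q/p = (5/12)/(7/12) = 5/7. Substitution satisfies the recurrence; boundary conditions give:
  u_k = (1 − r^k) / (1 − r^N) = (1 − (5/7)^3) / (1 − (5/7)^8) = 1831963/2687088.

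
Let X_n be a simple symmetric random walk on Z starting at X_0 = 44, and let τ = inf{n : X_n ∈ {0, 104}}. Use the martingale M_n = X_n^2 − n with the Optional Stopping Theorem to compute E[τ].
E[τ] = 2640

M_n = X_n^2 − n is a martingale (since E[X_{n+1}^2 | F_n] = X_n^2 + 1). By OST (τ has finite mean in a bounded region), E[M_τ] = E[M_0] = X_0^2 − 0 = 44^2 = 1936. Also E[M_τ] = E[X_τ^2] − E[τ]. The walk exits at 0 or 104, with P(hit 104 first) = 44/104, so E[X_τ^2] = 104^2 · 44/104 + 0 = 4576. Thus E[τ] = E[X_τ^2] − E[M_τ] = 4576 − 1936 = 2640 = 44(104 − 44) = 2640.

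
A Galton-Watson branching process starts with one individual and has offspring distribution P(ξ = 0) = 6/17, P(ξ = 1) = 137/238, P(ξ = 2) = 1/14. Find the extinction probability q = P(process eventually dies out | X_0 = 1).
q = 1

Mean offspring μ = 0·6/17 + 1·137/238 + 2·1/14 = 171/238 ≤ 1. For μ ≤ 1 with offspring not concentrated at 1, the Galton-Watson process goes extinct almost surely, so q = 1.
(Algebraic check: The pgf is f(s) = 6/17 + 137/238·s + 1/14·s². The extinction probability q is the smallest fixed point of f in [0, 1]. Setting s = f(s):
  1/14·s² + (137/238 − 1)·s + 6/17 = 0
  1/14·s² − (6/17 + 1/14)·s + 6/17 = 0
which factors as (s − 1)·(1/14·s − 6/17) = 0, giving roots s = 1 and s = (6/17)/(1/14) = 84/17. Since 84/17 ≥ 1, the smallest root in [0, 1] is s = 1.)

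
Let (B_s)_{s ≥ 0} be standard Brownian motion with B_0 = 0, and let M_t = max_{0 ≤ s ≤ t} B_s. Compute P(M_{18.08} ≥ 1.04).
P(M_{18.08} ≥ 1.04) = 2·P(B_{18.08} ≥ 1.04) = 2(1 − Φ(1.04/√18.08)) ≈ 0.8068

By the reflection principle for Brownian motion, P(M_t ≥ a) = 2 · P(B_t ≥ a) for a ≥ 0. Since B_t ~ N(0, t), P(B_t ≥ 1.04) = 1 − Φ(1.04/√t) = 1 − Φ(1.04/√18.08) = 1 − Φ(0.2446). So
  P(M_{18.08} ≥ 1.04) = 2(1 − Φ(0.2446)) ≈ 0.8068.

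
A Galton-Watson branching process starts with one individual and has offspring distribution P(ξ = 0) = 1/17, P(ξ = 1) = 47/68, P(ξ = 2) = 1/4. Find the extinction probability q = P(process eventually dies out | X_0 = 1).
q = 4/17

The pgf is f(s) = 1/17 + 47/68·s + 1/4·s². The extinction probability q is the smallest fixed point of f in [0, 1]. Setting s = f(s):
  1/4·s² + (47/68 − 1)·s + 1/17 = 0
  1/4·s² − (1/17 + 1/4)·s + 1/17 = 0
which factors as (s − 1)·(1/4·s − 1/17) = 0, giving roots s = 1 and s = (1/17)/(1/4) = 4/17.
Mean offspring μ = 47/68 + 2·1/4 = 81/68 > 1 (supercritical), so q < 1. The extinction probability is the smaller root: q = (1/17)/(1/4) = 4/17.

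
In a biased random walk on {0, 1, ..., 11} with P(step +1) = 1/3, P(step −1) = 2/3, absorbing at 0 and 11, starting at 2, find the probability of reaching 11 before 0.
P(hit 11 before 0) = (1 − (2)^2) / (1 − (2)^11) = 3/2047

Let u_k denote P(reach 11 before 0 | start at k). Boundary: u_0 = 0, u_11 = 1. Recurrence: u_k = 1/3·u_{k+1} + 2/3·u_{k-1} for 1 ≤ k ≤ 10. Try u_k = A + B·r^k with r = q/p = (2/3)/(1/3) = 2. Substitution satisfies the recurrence; boundary conditions give:
  u_k = (1 − r^k) / (1 − r^N) = (1 − (2)^2) / (1 − (2)^11) = 3/2047.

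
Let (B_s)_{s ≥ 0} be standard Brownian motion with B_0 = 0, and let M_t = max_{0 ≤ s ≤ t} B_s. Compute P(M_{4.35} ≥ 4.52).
P(M_{4.35} ≥ 4.52) = 2·P(B_{4.35} ≥ 4.52) = 2(1 − Φ(4.52/√4.35)) ≈ 0.0302

By the reflection principle for Brownian motion, P(M_t ≥ a) = 2 · P(B_t ≥ a) for a ≥ 0. Since B_t ~ N(0, t), P(B_t ≥ 4.52) = 1 − Φ(4.52/√t) = 1 − Φ(4.52/√4.35) = 1 − Φ(2.1672). So
  P(M_{4.35} ≥ 4.52) = 2(1 − Φ(2.1672)) ≈ 0.0302.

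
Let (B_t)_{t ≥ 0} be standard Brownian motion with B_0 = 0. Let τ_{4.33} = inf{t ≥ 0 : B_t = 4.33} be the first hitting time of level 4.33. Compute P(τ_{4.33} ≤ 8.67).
P(τ_{4.33} ≤ 8.67) = 2(1 − Φ(4.33/√8.67)) = 2(1 − Φ(1.4705)) ≈ 0.1414

By the reflection principle for standard BM, P(τ_b ≤ t) = 2 · P(B_t ≥ b). Since B_t ~ N(0, t), P(B_t ≥ 4.33) = 1 − Φ(4.33/√t) = 1 − Φ(4.33/√8.67) = 1 − Φ(1.4705) ≈ 0.07071. Doubling: P(τ_{4.33} ≤ 8.67) ≈ 2 · 0.07071 = 0.14142 ≈ 0.1414.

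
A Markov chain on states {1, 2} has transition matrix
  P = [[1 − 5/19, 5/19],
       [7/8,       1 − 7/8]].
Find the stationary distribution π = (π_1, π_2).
π_1 = 133/173, π_2 = 40/173

Solve πP = π with π_1 + π_2 = 1. From πP = π: π_1 · (1 − 5/19) + π_2 · 7/8 = π_1 ⇒ π_2 · 7/8 = π_1 · 5/19 ⇒ π_2/π_1 = (5/19)/(7/8) = 40/133. Together with π_1 + π_2 = 1:
  π_1 = (7/8)/(5/19 + 7/8) = (7/8)/(173/152) = 133/173,
  π_2 = (5/19)/(5/19 + 7/8) = (5/19)/(173/152) = 40/173.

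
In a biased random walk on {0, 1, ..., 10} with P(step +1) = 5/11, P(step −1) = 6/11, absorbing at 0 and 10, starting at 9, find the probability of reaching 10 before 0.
P(hit 10 before 0) = (1 − (6/5)^9) / (1 − (6/5)^10) = 40622855/50700551

Let u_k denote P(reach 10 before 0 | start at k). Boundary: u_0 = 0, u_10 = 1. Recurrence: u_k = 5/11·u_{k+1} + 6/11·u_{k-1} for 1 ≤ k ≤ 9. Try u_k = A + B·r^k with r = q/p = (6/11)/(5/11) = 6/5. Substitution satisfies the recurrence; boundary conditions give:
  u_k = (1 − r^k) / (1 − r^N) = (1 − (6/5)^9) / (1 − (6/5)^10) = 40622855/50700551.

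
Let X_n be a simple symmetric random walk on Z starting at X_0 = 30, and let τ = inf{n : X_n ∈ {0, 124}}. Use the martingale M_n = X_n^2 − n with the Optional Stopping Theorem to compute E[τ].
E[τ] = 2820

M_n = X_n^2 − n is a martingale (since E[X_{n+1}^2 | F_n] = X_n^2 + 1). By OST (τ has finite mean in a bounded region), E[M_τ] = E[M_0] = X_0^2 − 0 = 30^2 = 900. Also E[M_τ] = E[X_τ^2] − E[τ]. The walk exits at 0 or 124, with P(hit 124 first) = 30/124, so E[X_τ^2] = 124^2 · 30/124 + 0 = 3720. Thus E[τ] = E[X_τ^2] − E[M_τ] = 3720 − 900 = 2820 = 30(124 − 30) = 2820.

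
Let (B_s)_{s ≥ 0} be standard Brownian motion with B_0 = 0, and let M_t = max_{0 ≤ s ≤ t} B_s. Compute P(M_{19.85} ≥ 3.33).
P(M_{19.85} ≥ 3.33) = 2·P(B_{19.85} ≥ 3.33) = 2(1 − Φ(3.33/√19.85)) ≈ 0.4548

By the reflection principle for Brownian motion, P(M_t ≥ a) = 2 · P(B_t ≥ a) for a ≥ 0. Since B_t ~ N(0, t), P(B_t ≥ 3.33) = 1 − Φ(3.33/√t) = 1 − Φ(3.33/√19.85) = 1 − Φ(0.7474). So
  P(M_{19.85} ≥ 3.33) = 2(1 − Φ(0.7474)) ≈ 0.4548.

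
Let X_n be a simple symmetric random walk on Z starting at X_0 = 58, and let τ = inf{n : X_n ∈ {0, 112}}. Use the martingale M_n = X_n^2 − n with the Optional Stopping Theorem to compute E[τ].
E[τ] = 3132

M_n = X_n^2 − n is a martingale (since E[X_{n+1}^2 | F_n] = X_n^2 + 1). By OST (τ has finite mean in a bounded region), E[M_τ] = E[M_0] = X_0^2 − 0 = 58^2 = 3364. Also E[M_τ] = E[X_τ^2] − E[τ]. The walk exits at 0 or 112, with P(hit 112 first) = 58/112, so E[X_τ^2] = 112^2 · 58/112 + 0 = 6496. Thus E[τ] = E[X_τ^2] − E[M_τ] = 6496 − 3364 = 3132 = 58(112 − 58) = 3132.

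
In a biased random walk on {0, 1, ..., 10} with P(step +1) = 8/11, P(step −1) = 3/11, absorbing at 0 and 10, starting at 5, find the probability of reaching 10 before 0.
P(hit 10 before 0) = (1 − (3/8)^5) / (1 − (3/8)^10) = 32768/33011

Let u_k denote P(reach 10 before 0 | start at k). Boundary: u_0 = 0, u_10 = 1. Recurrence: u_k = 8/11·u_{k+1} + 3/11·u_{k-1} for 1 ≤ k ≤ 9. Try u_k = A + B·r^k with r = q/p = (3/11)/(8/11) = 3/8. Substitution satisfies the recurrence; boundary conditions give:
  u_k = (1 − r^k) / (1 − r^N) = (1 − (3/8)^5) / (1 − (3/8)^10) = 32768/33011.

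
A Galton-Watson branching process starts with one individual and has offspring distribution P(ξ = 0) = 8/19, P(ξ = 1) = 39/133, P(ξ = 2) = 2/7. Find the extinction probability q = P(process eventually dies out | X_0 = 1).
q = 1

Mean offspring μ = 0·8/19 + 1·39/133 + 2·2/7 = 115/133 ≤ 1. For μ ≤ 1 with offspring not concentrated at 1, the Galton-Watson process goes extinct almost surely, so q = 1.
(Algebraic check: The pgf is f(s) = 8/19 + 39/133·s + 2/7·s². The extinction probability q is the smallest fixed point of f in [0, 1]. Setting s = f(s):
  2/7·s² + (39/133 − 1)·s + 8/19 = 0
  2/7·s² − (8/19 + 2/7)·s + 8/19 = 0
which factors as (s − 1)·(2/7·s − 8/19) = 0, giving roots s = 1 and s = (8/19)/(2/7) = 28/19. Since 28/19 ≥ 1, the smallest root in [0, 1] is s = 1.)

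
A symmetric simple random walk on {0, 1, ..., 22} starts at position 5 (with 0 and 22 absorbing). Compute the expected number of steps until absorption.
E[τ | X_0 = 5] = 85

Let v_k = E[τ | X_0 = k]. Boundary: v_0 = v_22 = 0. Recurrence: v_k = 1 + (v_{k-1} + v_{k+1})/2 for 1 ≤ k ≤ 21. The particular solution to v_k − (v_{k-1} + v_{k+1})/2 = 1 is v_k = −k^2. Adding homogeneous solution A + B k and matching boundaries gives v_k = k (22 − k). Substituting k = 5: v_5 = 5 · 17 = 85.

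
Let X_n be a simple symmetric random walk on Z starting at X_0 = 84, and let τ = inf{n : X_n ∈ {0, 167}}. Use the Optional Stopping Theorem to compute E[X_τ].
E[X_τ] = 84

X_n is a martingale and τ is a bounded-mean stopping time (indeed τ is finite a.s. with bounded expectation since the walk is in a bounded region). By the OST, E[X_τ] = E[X_0] = 84. Equivalently: E[X_τ] = 167 · P(hit 167 first) + 0 · P(hit 0 first) = 167 · (84/167) = 84.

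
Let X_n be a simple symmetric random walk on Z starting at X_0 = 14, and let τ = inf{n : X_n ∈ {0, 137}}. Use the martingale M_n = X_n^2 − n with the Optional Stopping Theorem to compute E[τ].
E[τ] = 1722

M_n = X_n^2 − n is a martingale (since E[X_{n+1}^2 | F_n] = X_n^2 + 1). By OST (τ has finite mean in a bounded region), E[M_τ] = E[M_0] = X_0^2 − 0 = 14^2 = 196. Also E[M_τ] = E[X_τ^2] − E[τ]. The walk exits at 0 or 137, with P(hit 137 first) = 14/137, so E[X_τ^2] = 137^2 · 14/137 + 0 = 1918. Thus E[τ] = E[X_τ^2] − E[M_τ] = 1918 − 196 = 1722 = 14(137 − 14) = 1722.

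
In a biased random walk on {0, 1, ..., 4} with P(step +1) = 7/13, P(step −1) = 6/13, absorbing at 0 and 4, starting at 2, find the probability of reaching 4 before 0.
P(hit 4 before 0) = (1 − (6/7)^2) / (1 − (6/7)^4) = 49/85

Let u_k denote P(reach 4 before 0 | start at k). Boundary: u_0 = 0, u_4 = 1. Recurrence: u_k = 7/13·u_{k+1} + 6/13·u_{k-1} for 1 ≤ k ≤ 3. Try u_k = A + B·r^k with r = q/p = (6/13)/(7/13) = 6/7. Substitution satisfies the recurrence; boundary conditions give:
  u_k = (1 − r^k) / (1 − r^N) = (1 − (6/7)^2) / (1 − (6/7)^4) = 49/85.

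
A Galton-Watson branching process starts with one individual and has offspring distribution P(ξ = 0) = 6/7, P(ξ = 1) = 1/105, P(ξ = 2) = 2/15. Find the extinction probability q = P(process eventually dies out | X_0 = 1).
q = 1

Mean offspring μ = 0·6/7 + 1·1/105 + 2·2/15 = 29/105 ≤ 1. For μ ≤ 1 with offspring not concentrated at 1, the Galton-Watson process goes extinct almost surely, so q = 1.
(Algebraic check: The pgf is f(s) = 6/7 + 1/105·s + 2/15·s². The extinction probability q is the smallest fixed point of f in [0, 1]. Setting s = f(s):
  2/15·s² + (1/105 − 1)·s + 6/7 = 0
  2/15·s² − (6/7 + 2/15)·s + 6/7 = 0
which factors as (s − 1)·(2/15·s − 6/7) = 0, giving roots s = 1 and s = (6/7)/(2/15) = 45/7. Since 45/7 ≥ 1, the smallest root in [0, 1] is s = 1.)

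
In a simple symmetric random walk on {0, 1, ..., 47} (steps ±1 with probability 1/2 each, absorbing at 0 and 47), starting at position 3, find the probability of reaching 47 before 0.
P(hit 47 before 0) = 3/47

Let u_k = P(hit 47 before 0 | start at k). Then u_0 = 0, u_47 = 1, and u_k = u_{k-1}/2 + u_{k+1}/2 for 1 ≤ k ≤ 46. This harmonic recurrence is solved by u_k = k/47, giving u_3 = 3/47.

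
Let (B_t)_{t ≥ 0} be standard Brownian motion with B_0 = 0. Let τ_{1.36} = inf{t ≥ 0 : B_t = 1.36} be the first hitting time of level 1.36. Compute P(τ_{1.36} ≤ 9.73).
P(τ_{1.36} ≤ 9.73) = 2(1 − Φ(1.36/√9.73)) = 2(1 − Φ(0.4360)) ≈ 0.6628

By the reflection principle for standard BM, P(τ_b ≤ t) = 2 · P(B_t ≥ b). Since B_t ~ N(0, t), P(B_t ≥ 1.36) = 1 − Φ(1.36/√t) = 1 − Φ(1.36/√9.73) = 1 − Φ(0.4360) ≈ 0.33142. Doubling: P(τ_{1.36} ≤ 9.73) ≈ 2 · 0.33142 = 0.66284 ≈ 0.6628.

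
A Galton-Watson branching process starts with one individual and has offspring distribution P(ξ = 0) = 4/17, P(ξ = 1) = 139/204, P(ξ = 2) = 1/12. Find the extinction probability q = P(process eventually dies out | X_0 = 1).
q = 1

Mean offspring μ = 0·4/17 + 1·139/204 + 2·1/12 = 173/204 ≤ 1. For μ ≤ 1 with offspring not concentrated at 1, the Galton-Watson process goes extinct almost surely, so q = 1.
(Algebraic check: The pgf is f(s) = 4/17 + 139/204·s + 1/12·s². The extinction probability q is the smallest fixed point of f in [0, 1]. Setting s = f(s):
  1/12·s² + (139/204 − 1)·s + 4/17 = 0
  1/12·s² − (4/17 + 1/12)·s + 4/17 = 0
which factors as (s − 1)·(1/12·s − 4/17) = 0, giving roots s = 1 and s = (4/17)/(1/12) = 48/17. Since 48/17 ≥ 1, the smallest root in [0, 1] is s = 1.)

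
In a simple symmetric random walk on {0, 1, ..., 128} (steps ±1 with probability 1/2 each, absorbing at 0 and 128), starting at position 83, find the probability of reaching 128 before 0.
P(hit 128 before 0) = 83/128

Let u_k = P(hit 128 before 0 | start at k). Then u_0 = 0, u_128 = 1, and u_k = u_{k-1}/2 + u_{k+1}/2 for 1 ≤ k ≤ 127. This harmonic recurrence is solved by u_k = k/128, giving u_83 = 83/128.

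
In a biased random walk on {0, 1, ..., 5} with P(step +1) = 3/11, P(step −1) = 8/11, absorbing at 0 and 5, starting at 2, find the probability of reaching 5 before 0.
P(hit 5 before 0) = (1 − (8/3)^2) / (1 − (8/3)^5) = 297/6505

Let u_k denote P(reach 5 before 0 | start at k). Boundary: u_0 = 0, u_5 = 1. Recurrence: u_k = 3/11·u_{k+1} + 8/11·u_{k-1} for 1 ≤ k ≤ 4. Try u_k = A + B·r^k with r = q/p = (8/11)/(3/11) = 8/3. Substitution satisfies the recurrence; boundary conditions give:
  u_k = (1 − r^k) / (1 − r^N) = (1 − (8/3)^2) / (1 − (8/3)^5) = 297/6505.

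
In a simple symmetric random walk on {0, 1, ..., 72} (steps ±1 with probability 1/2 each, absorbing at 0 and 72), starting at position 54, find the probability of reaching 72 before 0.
P(hit 72 before 0) = 54/72 = 3/4

Let u_k = P(hit 72 before 0 | start at k). Then u_0 = 0, u_72 = 1, and u_k = u_{k-1}/2 + u_{k+1}/2 for 1 ≤ k ≤ 71. This harmonic recurrence is solved by u_k = k/72, giving u_54 = 54/72 = 3/4.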